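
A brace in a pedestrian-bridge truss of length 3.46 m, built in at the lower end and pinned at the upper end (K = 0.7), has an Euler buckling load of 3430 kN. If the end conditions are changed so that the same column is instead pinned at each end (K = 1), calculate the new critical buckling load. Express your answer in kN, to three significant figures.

P_cr ≈ 1680 kN

P_cr ∝ 1/K², so P_cr,new = P_cr,old × (K_old/K_new)² = 3430 × (0.7/1)²
= 3430 × 0.4900 = 1680 kN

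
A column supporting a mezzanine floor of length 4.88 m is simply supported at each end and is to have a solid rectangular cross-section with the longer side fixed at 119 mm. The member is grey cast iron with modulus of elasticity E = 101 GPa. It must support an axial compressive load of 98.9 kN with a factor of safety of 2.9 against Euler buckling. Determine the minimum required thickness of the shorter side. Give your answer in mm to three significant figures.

b ≈ 88.4 mm

Required P_cr = n·P = 2.9 × 98.9 = 286.8 kN
L_e = K·L = 1 × 4.88 = 4.880 m
Required I = P_cr·L_e²/(π²E) = 2.868×10^5 × 4.880² / (π² × 1.01×10^11) = 6.852×10^-6 m⁴
I_req = 6.852×10^6 mm⁴
Rectangle, weak axis: I_min = h·b³/12 with h = 119 mm fixed  ⇒  b = (12I/h)^(1/3) = 88.4 mm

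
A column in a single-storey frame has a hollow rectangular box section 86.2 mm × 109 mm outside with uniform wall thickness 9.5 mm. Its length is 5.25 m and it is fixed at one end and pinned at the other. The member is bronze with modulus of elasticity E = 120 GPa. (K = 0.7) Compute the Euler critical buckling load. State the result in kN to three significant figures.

Inner dimensions: h_i = 109 − 2×9.5 = 90.00 mm, b_i = 86.2 − 2×9.5 = 67.20 mm
Weak-axis I_min = (h_o·b_o³ − h_i·b_i³)/12 with b_o = 86.2, b_i = 67.20 mm (shorter outer/inner sides).
I_min = (109×86.2³ − 90.00×67.20³)/12 = 3.542×10^6 mm⁴
I = 3.542×10^6 mm⁴ = 3.542×10^-6 m⁴
Effective length L_e = K·L = 0.7 × 5.25 = 3.675 m
P_cr = π²EI / L_e² = π² × 120×10⁹ × 3.542×10^-6 / 3.675² = 3.106×10^5 N

P_cr ≈ 311 kN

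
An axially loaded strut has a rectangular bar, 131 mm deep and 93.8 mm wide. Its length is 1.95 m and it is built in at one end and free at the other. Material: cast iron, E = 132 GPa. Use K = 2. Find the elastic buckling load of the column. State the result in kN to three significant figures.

P_cr ≈ 772 kN

Buckling occurs about the weak axis: I_min = h·b³/12 with b = 93.8 mm (the shorter side).
I_min = 131×93.8³/12 = 9.009×10^6 mm⁴
I = 9.009×10^6 mm⁴ = 9.009×10^-6 m⁴
Effective length L_e = K·L = 2 × 1.95 = 3.900 m
P_cr = π²EI / L_e² = π² × 132×10⁹ × 9.009×10^-6 / 3.900² = 7.717×10^5 N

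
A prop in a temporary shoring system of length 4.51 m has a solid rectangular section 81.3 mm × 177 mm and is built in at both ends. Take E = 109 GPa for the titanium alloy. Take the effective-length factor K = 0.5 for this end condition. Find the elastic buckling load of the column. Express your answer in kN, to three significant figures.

Buckling occurs about the weak axis: I_min = h·b³/12 with b = 81.3 mm (the shorter side).
I_min = 177×81.3³/12 = 7.926×10^6 mm⁴
I = 7.926×10^6 mm⁴ = 7.926×10^-6 m⁴
Effective length L_e = K·L = 0.5 × 4.51 = 2.255 m
P_cr = π²EI / L_e² = π² × 109×10⁹ × 7.926×10^-6 / 2.255² = 1.677×10^6 N

P_cr ≈ 1680 kN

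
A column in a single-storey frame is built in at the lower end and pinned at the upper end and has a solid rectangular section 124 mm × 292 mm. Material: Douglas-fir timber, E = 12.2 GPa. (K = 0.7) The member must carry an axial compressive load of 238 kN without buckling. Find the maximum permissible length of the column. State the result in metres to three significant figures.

Buckling occurs about the weak axis: I_min = h·b³/12 with b = 124 mm (the shorter side).
I_min = 292×124³/12 = 4.639×10^7 mm⁴
I = 4.639×10^-5 m⁴
At the buckling limit P_cr = P = 2.380×10^5 N
From P_cr = π²EI/(K·L)²:  L = (1/K)·√(π²EI/P_cr) = (1/0.7)·√(π²×1.22×10^10×4.639×10^-5/2.380×10^5)
L = 6.92 m

L_max ≈ 6.92 m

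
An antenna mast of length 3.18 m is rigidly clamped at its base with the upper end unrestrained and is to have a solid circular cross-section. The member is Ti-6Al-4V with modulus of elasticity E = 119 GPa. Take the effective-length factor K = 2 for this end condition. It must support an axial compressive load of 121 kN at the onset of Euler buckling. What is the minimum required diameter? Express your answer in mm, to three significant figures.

L_e = K·L = 2 × 3.18 = 6.360 m
Required I = P_cr·L_e²/(π²E) = 1.210×10^5 × 6.360² / (π² × 1.19×10^11) = 4.167×10^-6 m⁴
I_req = 4.167×10^6 mm⁴
Solid circle: I = πd⁴/64  ⇒  d = (64I/π)^(1/4) = (64×4.167×10^6/π)^(1/4) = 96.0 mm

d ≈ 96.0 mm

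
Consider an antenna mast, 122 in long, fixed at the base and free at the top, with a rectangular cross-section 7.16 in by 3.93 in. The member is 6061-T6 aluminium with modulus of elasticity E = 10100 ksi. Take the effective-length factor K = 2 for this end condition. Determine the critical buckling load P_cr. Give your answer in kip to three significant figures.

Buckling occurs about the weak axis: I_min = h·b³/12 with b = 3.93 in (the shorter side).
I_min = 7.16×3.93³/12 = 36.22 in⁴
Effective length L_e = K·L = 2 × 122 = 244.0 in
P_cr = π²EI / L_e² = π² × 10100×10³ × 36.22 / 244.0² = 6.064×10^4 lb

P_cr ≈ 60.6 kip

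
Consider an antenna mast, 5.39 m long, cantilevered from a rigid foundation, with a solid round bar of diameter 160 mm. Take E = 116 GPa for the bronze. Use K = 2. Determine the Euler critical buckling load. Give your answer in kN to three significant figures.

P_cr ≈ 317 kN

I = πd⁴/64 = π×160⁴/64 = 3.217×10^7 mm⁴
I = 3.217×10^7 mm⁴ = 3.217×10^-5 m⁴
Effective length L_e = K·L = 2 × 5.39 = 10.78 m
P_cr = π²EI / L_e² = π² × 116×10⁹ × 3.217×10^-5 / 10.78² = 3.169×10^5 N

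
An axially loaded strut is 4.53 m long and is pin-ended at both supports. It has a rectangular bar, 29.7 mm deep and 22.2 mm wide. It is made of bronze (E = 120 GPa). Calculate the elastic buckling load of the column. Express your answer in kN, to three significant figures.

P_cr ≈ 1.56 kN

Buckling occurs about the weak axis: I_min = h·b³/12 with b = 22.2 mm (the shorter side).
I_min = 29.7×22.2³/12 = 2.708×10^4 mm⁴
I = 2.708×10^4 mm⁴ = 2.708×10^-8 m⁴
Effective length L_e = K·L = 1 × 4.53 = 4.530 m
P_cr = π²EI / L_e² = π² × 120×10⁹ × 2.708×10^-8 / 4.530² = 1.563×10^3 N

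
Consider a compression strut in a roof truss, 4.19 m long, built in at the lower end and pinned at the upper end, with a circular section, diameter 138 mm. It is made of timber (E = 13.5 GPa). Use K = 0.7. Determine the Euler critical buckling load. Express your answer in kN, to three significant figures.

I = πd⁴/64 = π×138⁴/64 = 1.780×10^7 mm⁴
I = 1.780×10^7 mm⁴ = 1.780×10^-5 m⁴
Effective length L_e = K·L = 0.7 × 4.19 = 2.933 m
P_cr = π²EI / L_e² = π² × 13.5×10⁹ × 1.780×10^-5 / 2.933² = 2.757×10^5 N

P_cr ≈ 276 kN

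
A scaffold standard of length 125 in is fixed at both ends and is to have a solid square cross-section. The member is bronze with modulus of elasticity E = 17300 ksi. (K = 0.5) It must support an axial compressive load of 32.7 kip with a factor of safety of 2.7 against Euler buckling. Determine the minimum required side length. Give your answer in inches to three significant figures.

a ≈ 2.22 in

Required P_cr = n·P = 2.7 × 32.7 = 88.29 kip
L_e = K·L = 0.5 × 125 = 62.50 in
Required I = P_cr·L_e²/(π²E) = 8.829×10^4 × 62.50² / (π² × 1.73×10^7) = 2.020 in⁴
Solid square: I = a⁴/12  ⇒  a = (12I)^(1/4) = (12×2.020)^(1/4) = 2.22 in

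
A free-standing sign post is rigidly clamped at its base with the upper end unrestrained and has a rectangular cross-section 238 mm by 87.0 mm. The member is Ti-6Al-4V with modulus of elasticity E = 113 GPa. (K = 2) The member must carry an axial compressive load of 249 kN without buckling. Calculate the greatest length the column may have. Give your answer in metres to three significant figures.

L_max ≈ 3.82 m

Buckling occurs about the weak axis: I_min = h·b³/12 with b = 87.0 mm (the shorter side).
I_min = 238×87.0³/12 = 1.306×10^7 mm⁴
I = 1.306×10^-5 m⁴
At the buckling limit P_cr = P = 2.490×10^5 N
From P_cr = π²EI/(K·L)²:  L = (1/K)·√(π²EI/P_cr) = (1/2)·√(π²×1.13×10^11×1.306×10^-5/2.490×10^5)
L = 3.82 m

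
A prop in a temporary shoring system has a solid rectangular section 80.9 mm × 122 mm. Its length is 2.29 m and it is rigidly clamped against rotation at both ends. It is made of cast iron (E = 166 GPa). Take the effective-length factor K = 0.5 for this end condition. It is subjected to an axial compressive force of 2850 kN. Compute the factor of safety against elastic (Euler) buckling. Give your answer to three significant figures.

n ≈ 2.36

Buckling occurs about the weak axis: I_min = h·b³/12 with b = 80.9 mm (the shorter side).
I_min = 122×80.9³/12 = 5.383×10^6 mm⁴
I = 5.383×10^6 mm⁴ = 5.383×10^-6 m⁴
Effective length L_e = K·L = 0.5 × 2.29 = 1.145 m
P_cr = π²EI / L_e² = π² × 166×10⁹ × 5.383×10^-6 / 1.145² = 6.727×10^6 N
Factor of safety n = P_cr / P = 6727.0 / 2850 = 2.36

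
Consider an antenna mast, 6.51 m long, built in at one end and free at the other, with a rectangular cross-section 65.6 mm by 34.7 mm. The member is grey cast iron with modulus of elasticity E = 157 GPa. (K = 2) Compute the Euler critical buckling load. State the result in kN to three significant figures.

P_cr ≈ 2.09 kN

Buckling occurs about the weak axis: I_min = h·b³/12 with b = 34.7 mm (the shorter side).
I_min = 65.6×34.7³/12 = 2.284×10^5 mm⁴
I = 2.284×10^5 mm⁴ = 2.284×10^-7 m⁴
Effective length L_e = K·L = 2 × 6.51 = 13.02 m
P_cr = π²EI / L_e² = π² × 157×10⁹ × 2.284×10^-7 / 13.02² = 2.088×10^3 N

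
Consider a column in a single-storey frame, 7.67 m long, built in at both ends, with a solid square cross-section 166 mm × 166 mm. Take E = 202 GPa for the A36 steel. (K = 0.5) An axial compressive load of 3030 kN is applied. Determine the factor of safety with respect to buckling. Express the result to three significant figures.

n ≈ 2.83

I = a⁴/12 = 166⁴/12 = 6.328×10^7 mm⁴
I = 6.328×10^7 mm⁴ = 6.328×10^-5 m⁴
Effective length L_e = K·L = 0.5 × 7.67 = 3.835 m
P_cr = π²EI / L_e² = π² × 202×10⁹ × 6.328×10^-5 / 3.835² = 8.578×10^6 N
Factor of safety n = P_cr / P = 8577.7 / 3030 = 2.83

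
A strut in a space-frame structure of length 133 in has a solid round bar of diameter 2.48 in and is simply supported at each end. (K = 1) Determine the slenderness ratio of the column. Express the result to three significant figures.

λ ≈ 215

I = πd⁴/64 = π×2.48⁴/64 = 1.857 in⁴
A = 4.831 in²;  r_min = √(I/A) = √(1.857/4.831) = 0.6200 in
L_e = K·L = 1 × 133 = 133.0 in
λ = L_e / r_min = 133.00 / 0.6200 = 215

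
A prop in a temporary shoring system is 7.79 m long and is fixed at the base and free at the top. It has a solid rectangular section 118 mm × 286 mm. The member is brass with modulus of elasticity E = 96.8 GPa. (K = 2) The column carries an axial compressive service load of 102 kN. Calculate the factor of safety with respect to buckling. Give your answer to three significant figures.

n ≈ 1.51

Buckling occurs about the weak axis: I_min = h·b³/12 with b = 118 mm (the shorter side).
I_min = 286×118³/12 = 3.916×10^7 mm⁴
I = 3.916×10^7 mm⁴ = 3.916×10^-5 m⁴
Effective length L_e = K·L = 2 × 7.79 = 15.58 m
P_cr = π²EI / L_e² = π² × 96.8×10⁹ × 3.916×10^-5 / 15.58² = 1.541×10^5 N
Factor of safety n = P_cr / P = 154.12 / 102 = 1.51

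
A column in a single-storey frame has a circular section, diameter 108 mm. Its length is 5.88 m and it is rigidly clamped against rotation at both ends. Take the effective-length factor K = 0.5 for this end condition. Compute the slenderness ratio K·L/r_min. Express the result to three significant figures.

λ ≈ 109

For a solid circle r = d/4 = 108/4 = 27.00 mm
L_e = K·L = 0.5 × 5.88 m = 2.940 m = 2940.0 mm
λ = L_e / r_min = 2940.0 / 27.00 = 109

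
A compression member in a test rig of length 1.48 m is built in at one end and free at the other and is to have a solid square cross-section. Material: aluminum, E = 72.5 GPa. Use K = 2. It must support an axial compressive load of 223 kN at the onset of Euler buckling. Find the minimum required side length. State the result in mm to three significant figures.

L_e = K·L = 2 × 1.48 = 2.960 m
Required I = P_cr·L_e²/(π²E) = 2.230×10^5 × 2.960² / (π² × 7.25×10^10) = 2.731×10^-6 m⁴
I_req = 2.731×10^6 mm⁴
Solid square: I = a⁴/12  ⇒  a = (12I)^(1/4) = (12×2.731×10^6)^(1/4) = 75.7 mm

a ≈ 75.7 mm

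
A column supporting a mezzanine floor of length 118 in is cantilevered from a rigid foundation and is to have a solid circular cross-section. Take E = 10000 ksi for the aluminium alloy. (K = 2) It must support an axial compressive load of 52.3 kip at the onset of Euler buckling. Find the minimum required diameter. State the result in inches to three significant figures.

d ≈ 4.95 in

L_e = K·L = 2 × 118 = 236.0 in
Required I = P_cr·L_e²/(π²E) = 5.230×10^4 × 236.0² / (π² × 1.00×10^7) = 29.51 in⁴
Solid circle: I = πd⁴/64  ⇒  d = (64I/π)^(1/4) = (64×29.51/π)^(1/4) = 4.95 in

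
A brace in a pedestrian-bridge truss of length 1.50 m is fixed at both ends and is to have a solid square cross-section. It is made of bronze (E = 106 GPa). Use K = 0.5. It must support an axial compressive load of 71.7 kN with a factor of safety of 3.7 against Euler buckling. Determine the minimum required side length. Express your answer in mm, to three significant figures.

a ≈ 36.2 mm

Required P_cr = n·P = 3.7 × 71.7 = 265.3 kN
L_e = K·L = 0.5 × 1.50 = 0.7500 m
Required I = P_cr·L_e²/(π²E) = 2.653×10^5 × 0.7500² / (π² × 1.06×10^11) = 1.426×10^-7 m⁴
I_req = 1.426×10^5 mm⁴
Solid square: I = a⁴/12  ⇒  a = (12I)^(1/4) = (12×1.426×10^5)^(1/4) = 36.2 mm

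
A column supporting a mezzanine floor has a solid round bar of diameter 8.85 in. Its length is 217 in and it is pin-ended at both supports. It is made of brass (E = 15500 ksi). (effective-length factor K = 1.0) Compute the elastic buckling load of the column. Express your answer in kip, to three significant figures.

P_cr ≈ 978 kip

I = πd⁴/64 = π×8.85⁴/64 = 301.1 in⁴
Effective length L_e = K·L = 1 × 217 = 217.0 in
P_cr = π²EI / L_e² = π² × 15500×10³ × 301.1 / 217.0² = 9.783×10^5 lb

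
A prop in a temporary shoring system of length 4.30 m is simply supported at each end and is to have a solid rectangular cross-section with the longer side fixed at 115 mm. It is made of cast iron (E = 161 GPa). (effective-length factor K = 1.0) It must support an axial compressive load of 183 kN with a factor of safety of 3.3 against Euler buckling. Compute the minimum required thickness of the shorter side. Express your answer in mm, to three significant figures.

Required P_cr = n·P = 3.3 × 183 = 603.9 kN
L_e = K·L = 1 × 4.30 = 4.300 m
Required I = P_cr·L_e²/(π²E) = 6.039×10^5 × 4.300² / (π² × 1.61×10^11) = 7.027×10^-6 m⁴
I_req = 7.027×10^6 mm⁴
Rectangle, weak axis: I_min = h·b³/12 with h = 115 mm fixed  ⇒  b = (12I/h)^(1/3) = 90.2 mm

b ≈ 90.2 mm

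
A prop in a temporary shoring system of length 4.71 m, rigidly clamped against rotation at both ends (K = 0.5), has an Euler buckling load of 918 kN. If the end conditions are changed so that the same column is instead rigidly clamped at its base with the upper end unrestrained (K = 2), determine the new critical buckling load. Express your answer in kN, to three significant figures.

P_cr ∝ 1/K², so P_cr,new = P_cr,old × (K_old/K_new)² = 918 × (0.5/2)²
= 918 × 0.06250 = 57.4 kN

P_cr ≈ 57.4 kN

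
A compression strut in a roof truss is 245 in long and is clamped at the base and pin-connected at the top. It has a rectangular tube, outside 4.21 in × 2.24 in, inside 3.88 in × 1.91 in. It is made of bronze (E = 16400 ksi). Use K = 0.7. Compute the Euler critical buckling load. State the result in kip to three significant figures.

P_cr ≈ 9.30 kip

Weak-axis I_min = (h_o·b_o³ − h_i·b_i³)/12 with b_o = 2.24, b_i = 1.910 in (shorter outer/inner sides).
I_min = (4.21×2.24³ − 3.880×1.910³)/12 = 1.690 in⁴
Effective length L_e = K·L = 0.7 × 245 = 171.5 in
P_cr = π²EI / L_e² = π² × 16400×10³ × 1.690 / 171.5² = 9.302×10^3 lb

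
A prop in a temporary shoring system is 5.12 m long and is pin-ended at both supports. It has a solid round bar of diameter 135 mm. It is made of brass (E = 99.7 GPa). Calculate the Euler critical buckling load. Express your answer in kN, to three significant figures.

P_cr ≈ 612 kN

I = πd⁴/64 = π×135⁴/64 = 1.630×10^7 mm⁴
I = 1.630×10^7 mm⁴ = 1.630×10^-5 m⁴
Effective length L_e = K·L = 1 × 5.12 = 5.120 m
P_cr = π²EI / L_e² = π² × 99.7×10⁹ × 1.630×10^-5 / 5.120² = 6.120×10^5 N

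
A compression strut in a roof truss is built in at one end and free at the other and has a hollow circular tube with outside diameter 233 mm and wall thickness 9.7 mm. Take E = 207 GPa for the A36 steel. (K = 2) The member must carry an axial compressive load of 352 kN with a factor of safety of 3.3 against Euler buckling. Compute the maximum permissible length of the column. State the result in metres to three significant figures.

Inner diameter d_i = 233 − 2×9.7 = 213.6 mm
I = π(d_o⁴ − d_i⁴)/64 = π(233⁴ − 213.6⁴)/64 = 4.249×10^7 mm⁴
I = 4.249×10^-5 m⁴
Required critical load P_cr = n·P = 3.3 × 352 = 1162 kN = 1.162×10^6 N
From P_cr = π²EI/(K·L)²:  L = (1/K)·√(π²EI/P_cr) = (1/2)·√(π²×2.07×10^11×4.249×10^-5/1.162×10^6)
L = 4.32 m

L_max ≈ 4.32 m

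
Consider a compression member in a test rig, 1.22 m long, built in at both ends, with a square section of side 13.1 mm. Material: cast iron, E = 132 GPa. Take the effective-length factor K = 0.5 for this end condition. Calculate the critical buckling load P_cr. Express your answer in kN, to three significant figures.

P_cr ≈ 8.59 kN

I = a⁴/12 = 13.1⁴/12 = 2.454×10^3 mm⁴
I = 2.454×10^3 mm⁴ = 2.454×10^-9 m⁴
Effective length L_e = K·L = 0.5 × 1.22 = 0.6100 m
P_cr = π²EI / L_e² = π² × 132×10⁹ × 2.454×10^-9 / 0.6100² = 8.592×10^3 N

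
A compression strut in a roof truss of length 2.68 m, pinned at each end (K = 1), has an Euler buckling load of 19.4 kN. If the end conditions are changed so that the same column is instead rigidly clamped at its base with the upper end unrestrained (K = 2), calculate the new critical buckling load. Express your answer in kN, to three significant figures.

P_cr ≈ 4.85 kN

P_cr ∝ 1/K², so P_cr,new = P_cr,old × (K_old/K_new)² = 19.4 × (1/2)²
= 19.4 × 0.2500 = 4.85 kN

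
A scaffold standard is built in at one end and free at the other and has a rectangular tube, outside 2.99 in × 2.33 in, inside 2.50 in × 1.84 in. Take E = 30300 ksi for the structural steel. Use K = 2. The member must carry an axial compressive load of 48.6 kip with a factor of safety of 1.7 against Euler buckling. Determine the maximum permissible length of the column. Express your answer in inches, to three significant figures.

L_max ≈ 41.0 in

Weak-axis I_min = (h_o·b_o³ − h_i·b_i³)/12 with b_o = 2.33, b_i = 1.840 in (shorter outer/inner sides).
I_min = (2.99×2.33³ − 2.500×1.840³)/12 = 1.854 in⁴
Required critical load P_cr = n·P = 1.7 × 48.6 = 82.62 kip = 8.262×10^4 lb
From P_cr = π²EI/(K·L)²:  L = (1/K)·√(π²EI/P_cr) = (1/2)·√(π²×3.03×10^7×1.854/8.262×10^4)
L = 41.0 in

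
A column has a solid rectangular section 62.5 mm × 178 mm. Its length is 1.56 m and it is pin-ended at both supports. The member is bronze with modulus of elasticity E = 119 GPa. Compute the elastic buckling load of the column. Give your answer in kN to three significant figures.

P_cr ≈ 1750 kN

Buckling occurs about the weak axis: I_min = h·b³/12 with b = 62.5 mm (the shorter side).
I_min = 178×62.5³/12 = 3.621×10^6 mm⁴
I = 3.621×10^6 mm⁴ = 3.621×10^-6 m⁴
Effective length L_e = K·L = 1 × 1.56 = 1.560 m
P_cr = π²EI / L_e² = π² × 119×10⁹ × 3.621×10^-6 / 1.560² = 1.748×10^6 N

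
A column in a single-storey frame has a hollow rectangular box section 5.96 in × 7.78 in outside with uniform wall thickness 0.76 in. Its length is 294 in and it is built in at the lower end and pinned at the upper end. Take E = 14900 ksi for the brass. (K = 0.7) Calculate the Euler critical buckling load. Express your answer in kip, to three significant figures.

Inner dimensions: h_i = 7.78 − 2×0.76 = 6.260 in, b_i = 5.96 − 2×0.76 = 4.440 in
Weak-axis I_min = (h_o·b_o³ − h_i·b_i³)/12 with b_o = 5.96, b_i = 4.440 in (shorter outer/inner sides).
I_min = (7.78×5.96³ − 6.260×4.440³)/12 = 91.60 in⁴
Effective length L_e = K·L = 0.7 × 294 = 205.8 in
P_cr = π²EI / L_e² = π² × 14900×10³ × 91.60 / 205.8² = 3.180×10^5 lb

P_cr ≈ 318 kip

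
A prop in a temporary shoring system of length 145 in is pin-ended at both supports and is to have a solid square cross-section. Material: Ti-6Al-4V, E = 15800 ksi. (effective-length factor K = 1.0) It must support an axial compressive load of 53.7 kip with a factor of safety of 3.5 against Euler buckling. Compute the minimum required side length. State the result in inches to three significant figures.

a ≈ 4.18 in

Required P_cr = n·P = 3.5 × 53.7 = 188.0 kip
L_e = K·L = 1 × 145 = 145.0 in
Required I = P_cr·L_e²/(π²E) = 1.879×10^5 × 145.0² / (π² × 1.58×10^7) = 25.34 in⁴
Solid square: I = a⁴/12  ⇒  a = (12I)^(1/4) = (12×25.34)^(1/4) = 4.18 in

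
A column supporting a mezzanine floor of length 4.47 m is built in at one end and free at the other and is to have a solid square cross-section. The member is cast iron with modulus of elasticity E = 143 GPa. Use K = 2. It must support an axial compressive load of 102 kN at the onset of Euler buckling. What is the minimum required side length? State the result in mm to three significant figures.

L_e = K·L = 2 × 4.47 = 8.940 m
Required I = P_cr·L_e²/(π²E) = 1.020×10^5 × 8.940² / (π² × 1.43×10^11) = 5.776×10^-6 m⁴
I_req = 5.776×10^6 mm⁴
Solid square: I = a⁴/12  ⇒  a = (12I)^(1/4) = (12×5.776×10^6)^(1/4) = 91.2 mm

a ≈ 91.2 mm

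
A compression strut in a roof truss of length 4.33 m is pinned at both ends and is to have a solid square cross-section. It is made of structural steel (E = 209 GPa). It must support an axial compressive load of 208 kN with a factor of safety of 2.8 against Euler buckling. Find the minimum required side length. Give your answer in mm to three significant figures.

Required P_cr = n·P = 2.8 × 208 = 582.4 kN
L_e = K·L = 1 × 4.33 = 4.330 m
Required I = P_cr·L_e²/(π²E) = 5.824×10^5 × 4.330² / (π² × 2.09×10^11) = 5.294×10^-6 m⁴
I_req = 5.294×10^6 mm⁴
Solid square: I = a⁴/12  ⇒  a = (12I)^(1/4) = (12×5.294×10^6)^(1/4) = 89.3 mm

a ≈ 89.3 mm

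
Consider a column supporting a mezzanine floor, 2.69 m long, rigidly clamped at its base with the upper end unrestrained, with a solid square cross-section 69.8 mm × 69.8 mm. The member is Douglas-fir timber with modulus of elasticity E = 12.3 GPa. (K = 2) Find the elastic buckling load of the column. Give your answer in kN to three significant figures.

P_cr ≈ 8.30 kN

I = a⁴/12 = 69.8⁴/12 = 1.978×10^6 mm⁴
I = 1.978×10^6 mm⁴ = 1.978×10^-6 m⁴
Effective length L_e = K·L = 2 × 2.69 = 5.380 m
P_cr = π²EI / L_e² = π² × 12.3×10⁹ × 1.978×10^-6 / 5.380² = 8.296×10^3 N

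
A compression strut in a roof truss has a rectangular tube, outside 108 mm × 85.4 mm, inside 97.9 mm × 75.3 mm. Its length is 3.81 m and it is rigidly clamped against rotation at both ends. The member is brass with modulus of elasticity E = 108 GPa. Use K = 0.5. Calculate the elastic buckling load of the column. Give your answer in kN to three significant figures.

P_cr ≈ 623 kN

Weak-axis I_min = (h_o·b_o³ − h_i·b_i³)/12 with b_o = 85.4, b_i = 75.30 mm (shorter outer/inner sides).
I_min = (108×85.4³ − 97.90×75.30³)/12 = 2.122×10^6 mm⁴
I = 2.122×10^6 mm⁴ = 2.122×10^-6 m⁴
Effective length L_e = K·L = 0.5 × 3.81 = 1.905 m
P_cr = π²EI / L_e² = π² × 108×10⁹ × 2.122×10^-6 / 1.905² = 6.233×10^5 N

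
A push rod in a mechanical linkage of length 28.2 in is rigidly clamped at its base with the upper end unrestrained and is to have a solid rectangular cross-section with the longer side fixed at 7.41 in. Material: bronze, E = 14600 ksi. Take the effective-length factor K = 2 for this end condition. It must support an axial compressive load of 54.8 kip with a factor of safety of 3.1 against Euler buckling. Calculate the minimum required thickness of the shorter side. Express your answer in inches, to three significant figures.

b ≈ 1.82 in

Required P_cr = n·P = 3.1 × 54.8 = 169.9 kip
L_e = K·L = 2 × 28.2 = 56.40 in
Required I = P_cr·L_e²/(π²E) = 1.699×10^5 × 56.40² / (π² × 1.46×10^7) = 3.750 in⁴
Rectangle, weak axis: I_min = h·b³/12 with h = 7.41 in fixed  ⇒  b = (12I/h)^(1/3) = 1.82 in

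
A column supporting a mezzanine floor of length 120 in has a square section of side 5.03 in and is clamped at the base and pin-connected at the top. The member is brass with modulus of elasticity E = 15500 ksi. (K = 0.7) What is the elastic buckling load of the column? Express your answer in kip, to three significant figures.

I = a⁴/12 = 5.03⁴/12 = 53.34 in⁴
Effective length L_e = K·L = 0.7 × 120 = 84.00 in
P_cr = π²EI / L_e² = π² × 15500×10³ × 53.34 / 84.00² = 1.157×10^6 lb

P_cr ≈ 1160 kip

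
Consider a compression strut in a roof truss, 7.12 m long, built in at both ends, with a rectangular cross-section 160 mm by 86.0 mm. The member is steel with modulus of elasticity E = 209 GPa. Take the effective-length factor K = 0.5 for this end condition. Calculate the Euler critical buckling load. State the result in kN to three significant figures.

Buckling occurs about the weak axis: I_min = h·b³/12 with b = 86.0 mm (the shorter side).
I_min = 160×86.0³/12 = 8.481×10^6 mm⁴
I = 8.481×10^6 mm⁴ = 8.481×10^-6 m⁴
Effective length L_e = K·L = 0.5 × 7.12 = 3.560 m
P_cr = π²EI / L_e² = π² × 209×10⁹ × 8.481×10^-6 / 3.560² = 1.380×10^6 N

P_cr ≈ 1380 kN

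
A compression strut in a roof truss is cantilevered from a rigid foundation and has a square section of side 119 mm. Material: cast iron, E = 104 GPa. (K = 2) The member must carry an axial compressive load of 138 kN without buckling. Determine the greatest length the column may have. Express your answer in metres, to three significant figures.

L_max ≈ 5.57 m

I = a⁴/12 = 119⁴/12 = 1.671×10^7 mm⁴
I = 1.671×10^-5 m⁴
At the buckling limit P_cr = P = 1.380×10^5 N
From P_cr = π²EI/(K·L)²:  L = (1/K)·√(π²EI/P_cr) = (1/2)·√(π²×1.04×10^11×1.671×10^-5/1.380×10^5)
L = 5.57 m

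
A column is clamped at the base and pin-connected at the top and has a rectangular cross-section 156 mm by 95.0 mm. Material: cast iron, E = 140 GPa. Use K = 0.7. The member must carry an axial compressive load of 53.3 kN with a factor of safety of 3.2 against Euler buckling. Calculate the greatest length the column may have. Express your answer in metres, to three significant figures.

Buckling occurs about the weak axis: I_min = h·b³/12 with b = 95.0 mm (the shorter side).
I_min = 156×95.0³/12 = 1.115×10^7 mm⁴
I = 1.115×10^-5 m⁴
Required critical load P_cr = n·P = 3.2 × 53.3 = 170.6 kN = 1.706×10^5 N
From P_cr = π²EI/(K·L)²:  L = (1/K)·√(π²EI/P_cr) = (1/0.7)·√(π²×1.40×10^11×1.115×10^-5/1.706×10^5)
L = 13.6 m

L_max ≈ 13.6 m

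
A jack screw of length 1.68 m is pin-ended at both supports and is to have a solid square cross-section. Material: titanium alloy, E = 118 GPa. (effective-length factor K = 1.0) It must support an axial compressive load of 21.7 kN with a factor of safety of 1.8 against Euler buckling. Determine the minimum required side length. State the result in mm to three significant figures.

Required P_cr = n·P = 1.8 × 21.7 = 39.06 kN
L_e = K·L = 1 × 1.68 = 1.680 m
Required I = P_cr·L_e²/(π²E) = 3.906×10^4 × 1.680² / (π² × 1.18×10^11) = 9.466×10^-8 m⁴
I_req = 9.466×10^4 mm⁴
Solid square: I = a⁴/12  ⇒  a = (12I)^(1/4) = (12×9.466×10^4)^(1/4) = 32.6 mm

a ≈ 32.6 mm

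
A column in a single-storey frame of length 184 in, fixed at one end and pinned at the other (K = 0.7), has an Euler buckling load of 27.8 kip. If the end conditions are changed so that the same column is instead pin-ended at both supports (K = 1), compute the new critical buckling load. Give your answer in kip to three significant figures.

P_cr ∝ 1/K², so P_cr,new = P_cr,old × (K_old/K_new)² = 27.8 × (0.7/1)²
= 27.8 × 0.4900 = 13.6 kip

P_cr ≈ 13.6 kip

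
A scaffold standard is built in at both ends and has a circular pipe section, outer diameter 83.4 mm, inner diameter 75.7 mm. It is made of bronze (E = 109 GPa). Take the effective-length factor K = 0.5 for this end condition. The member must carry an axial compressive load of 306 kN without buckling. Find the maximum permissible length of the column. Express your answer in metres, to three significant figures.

L_max ≈ 3.28 m

d_o = 83.4 mm, d_i = 75.7 mm
I = π(d_o⁴ − d_i⁴)/64 = π(83.4⁴ − 75.70⁴)/64 = 7.629×10^5 mm⁴
I = 7.629×10^-7 m⁴
At the buckling limit P_cr = P = 3.060×10^5 N
From P_cr = π²EI/(K·L)²:  L = (1/K)·√(π²EI/P_cr) = (1/0.5)·√(π²×1.09×10^11×7.629×10^-7/3.060×10^5)
L = 3.28 m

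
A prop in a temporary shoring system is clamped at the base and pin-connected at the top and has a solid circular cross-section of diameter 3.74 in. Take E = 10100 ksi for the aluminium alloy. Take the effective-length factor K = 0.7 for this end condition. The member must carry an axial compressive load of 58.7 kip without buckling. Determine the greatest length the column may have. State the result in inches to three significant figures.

I = πd⁴/64 = π×3.74⁴/64 = 9.604 in⁴
At the buckling limit P_cr = P = 5.870×10^4 lb
From P_cr = π²EI/(K·L)²:  L = (1/K)·√(π²EI/P_cr) = (1/0.7)·√(π²×1.01×10^7×9.604/5.870×10^4)
L = 182 in

L_max ≈ 182 in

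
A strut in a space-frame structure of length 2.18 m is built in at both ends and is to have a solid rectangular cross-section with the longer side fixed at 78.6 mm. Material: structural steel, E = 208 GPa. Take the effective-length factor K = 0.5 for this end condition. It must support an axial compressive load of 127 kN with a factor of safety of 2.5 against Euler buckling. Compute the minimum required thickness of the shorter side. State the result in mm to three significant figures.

Required P_cr = n·P = 2.5 × 127 = 317.5 kN
L_e = K·L = 0.5 × 2.18 = 1.090 m
Required I = P_cr·L_e²/(π²E) = 3.175×10^5 × 1.090² / (π² × 2.08×10^11) = 1.838×10^-7 m⁴
I_req = 1.838×10^5 mm⁴
Rectangle, weak axis: I_min = h·b³/12 with h = 78.6 mm fixed  ⇒  b = (12I/h)^(1/3) = 30.4 mm

b ≈ 30.4 mm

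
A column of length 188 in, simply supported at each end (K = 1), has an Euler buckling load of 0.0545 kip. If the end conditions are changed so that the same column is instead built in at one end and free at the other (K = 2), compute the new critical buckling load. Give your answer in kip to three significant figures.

P_cr ≈ 0.0136 kip

P_cr ∝ 1/K², so P_cr,new = P_cr,old × (K_old/K_new)² = 0.0545 × (1/2)²
= 0.0545 × 0.2500 = 0.0136 kip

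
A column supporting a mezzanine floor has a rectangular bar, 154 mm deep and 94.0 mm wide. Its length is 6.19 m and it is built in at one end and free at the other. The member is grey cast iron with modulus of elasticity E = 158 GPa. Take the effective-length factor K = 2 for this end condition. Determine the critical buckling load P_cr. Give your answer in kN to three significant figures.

Buckling occurs about the weak axis: I_min = h·b³/12 with b = 94.0 mm (the shorter side).
I_min = 154×94.0³/12 = 1.066×10^7 mm⁴
I = 1.066×10^7 mm⁴ = 1.066×10^-5 m⁴
Effective length L_e = K·L = 2 × 6.19 = 12.38 m
P_cr = π²EI / L_e² = π² × 158×10⁹ × 1.066×10^-5 / 12.38² = 1.085×10^5 N

P_cr ≈ 108 kN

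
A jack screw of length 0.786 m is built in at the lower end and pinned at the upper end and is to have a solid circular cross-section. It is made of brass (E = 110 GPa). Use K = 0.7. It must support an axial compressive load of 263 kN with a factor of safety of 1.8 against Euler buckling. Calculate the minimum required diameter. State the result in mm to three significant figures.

d ≈ 40.5 mm

Required P_cr = n·P = 1.8 × 263 = 473.4 kN
L_e = K·L = 0.7 × 0.786 = 0.5502 m
Required I = P_cr·L_e²/(π²E) = 4.734×10^5 × 0.5502² / (π² × 1.10×10^11) = 1.320×10^-7 m⁴
I_req = 1.320×10^5 mm⁴
Solid circle: I = πd⁴/64  ⇒  d = (64I/π)^(1/4) = (64×1.320×10^5/π)^(1/4) = 40.5 mm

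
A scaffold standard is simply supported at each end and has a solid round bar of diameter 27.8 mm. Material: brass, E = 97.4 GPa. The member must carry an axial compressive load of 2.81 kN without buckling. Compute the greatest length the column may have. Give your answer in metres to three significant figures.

L_max ≈ 3.17 m

I = πd⁴/64 = π×27.8⁴/64 = 2.932×10^4 mm⁴
I = 2.932×10^-8 m⁴
At the buckling limit P_cr = P = 2.810×10^3 N
From P_cr = π²EI/(K·L)²:  L = (1/K)·√(π²EI/P_cr) = (1/1)·√(π²×9.74×10^10×2.932×10^-8/2.810×10^3)
L = 3.17 m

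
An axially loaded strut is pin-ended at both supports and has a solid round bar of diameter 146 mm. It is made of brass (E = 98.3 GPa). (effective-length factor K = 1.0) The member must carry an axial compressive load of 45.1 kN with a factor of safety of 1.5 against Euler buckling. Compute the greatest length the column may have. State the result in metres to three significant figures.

L_max ≈ 17.9 m

I = πd⁴/64 = π×146⁴/64 = 2.230×10^7 mm⁴
I = 2.230×10^-5 m⁴
Required critical load P_cr = n·P = 1.5 × 45.1 = 67.65 kN = 6.765×10^4 N
From P_cr = π²EI/(K·L)²:  L = (1/K)·√(π²EI/P_cr) = (1/1)·√(π²×9.83×10^10×2.230×10^-5/6.765×10^4)
L = 17.9 m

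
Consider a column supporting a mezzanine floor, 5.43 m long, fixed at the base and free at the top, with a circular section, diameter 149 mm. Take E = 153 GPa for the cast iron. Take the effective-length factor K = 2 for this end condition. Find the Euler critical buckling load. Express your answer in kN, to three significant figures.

I = πd⁴/64 = π×149⁴/64 = 2.419×10^7 mm⁴
I = 2.419×10^7 mm⁴ = 2.419×10^-5 m⁴
Effective length L_e = K·L = 2 × 5.43 = 10.86 m
P_cr = π²EI / L_e² = π² × 153×10⁹ × 2.419×10^-5 / 10.86² = 3.098×10^5 N

P_cr ≈ 310 kN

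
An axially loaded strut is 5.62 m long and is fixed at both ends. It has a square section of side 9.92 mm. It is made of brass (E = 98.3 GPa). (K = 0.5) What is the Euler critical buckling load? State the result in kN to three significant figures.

P_cr ≈ 0.0992 kN

I = a⁴/12 = 9.92⁴/12 = 807.0 mm⁴
I = 807.0 mm⁴ = 8.070×10^-10 m⁴
Effective length L_e = K·L = 0.5 × 5.62 = 2.810 m
P_cr = π²EI / L_e² = π² × 98.3×10⁹ × 8.070×10^-10 / 2.810² = 99.15 N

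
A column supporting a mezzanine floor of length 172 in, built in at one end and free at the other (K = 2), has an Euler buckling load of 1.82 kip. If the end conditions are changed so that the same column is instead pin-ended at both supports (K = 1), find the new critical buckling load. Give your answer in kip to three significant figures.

P_cr ≈ 7.28 kip

P_cr ∝ 1/K², so P_cr,new = P_cr,old × (K_old/K_new)² = 1.82 × (2/1)²
= 1.82 × 4.000 = 7.28 kip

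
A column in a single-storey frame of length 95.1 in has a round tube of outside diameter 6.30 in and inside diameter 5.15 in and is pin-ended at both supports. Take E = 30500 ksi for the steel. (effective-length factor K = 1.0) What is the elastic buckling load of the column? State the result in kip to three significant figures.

d_o = 6.30 in, d_i = 5.15 in
I = π(d_o⁴ − d_i⁴)/64 = π(6.30⁴ − 5.150⁴)/64 = 42.80 in⁴
Effective length L_e = K·L = 1 × 95.1 = 95.10 in
P_cr = π²EI / L_e² = π² × 30500×10³ × 42.80 / 95.10² = 1.424×10^6 lb

P_cr ≈ 1420 kip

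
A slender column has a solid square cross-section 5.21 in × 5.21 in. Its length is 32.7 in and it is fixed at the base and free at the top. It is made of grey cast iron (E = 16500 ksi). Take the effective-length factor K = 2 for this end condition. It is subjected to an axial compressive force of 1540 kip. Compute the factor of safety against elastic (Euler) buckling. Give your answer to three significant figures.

I = a⁴/12 = 5.21⁴/12 = 61.40 in⁴
Effective length L_e = K·L = 2 × 32.7 = 65.40 in
P_cr = π²EI / L_e² = π² × 16500×10³ × 61.40 / 65.40² = 2.338×10^6 lb
Factor of safety n = P_cr / P = 2337.7 / 1540 = 1.52

n ≈ 1.52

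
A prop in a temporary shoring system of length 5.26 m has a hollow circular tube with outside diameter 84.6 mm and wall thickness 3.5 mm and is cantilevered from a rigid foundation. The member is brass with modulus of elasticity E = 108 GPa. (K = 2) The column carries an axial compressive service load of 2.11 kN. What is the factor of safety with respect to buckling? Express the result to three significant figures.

n ≈ 3.35

Inner diameter d_i = 84.6 − 2×3.5 = 77.60 mm
I = π(d_o⁴ − d_i⁴)/64 = π(84.6⁴ − 77.60⁴)/64 = 7.345×10^5 mm⁴
I = 7.345×10^5 mm⁴ = 7.345×10^-7 m⁴
Effective length L_e = K·L = 2 × 5.26 = 10.52 m
P_cr = π²EI / L_e² = π² × 108×10⁹ × 7.345×10^-7 / 10.52² = 7.074×10^3 N
Factor of safety n = P_cr / P = 7.0744 / 2.11 = 3.35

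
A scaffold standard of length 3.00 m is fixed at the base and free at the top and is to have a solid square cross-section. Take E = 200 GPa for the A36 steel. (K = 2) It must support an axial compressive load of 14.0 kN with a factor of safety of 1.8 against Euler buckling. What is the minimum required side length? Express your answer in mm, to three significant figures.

Required P_cr = n·P = 1.8 × 14.0 = 25.20 kN
L_e = K·L = 2 × 3.00 = 6.000 m
Required I = P_cr·L_e²/(π²E) = 2.520×10^4 × 6.000² / (π² × 2.00×10^11) = 4.596×10^-7 m⁴
I_req = 4.596×10^5 mm⁴
Solid square: I = a⁴/12  ⇒  a = (12I)^(1/4) = (12×4.596×10^5)^(1/4) = 48.5 mm

a ≈ 48.5 mm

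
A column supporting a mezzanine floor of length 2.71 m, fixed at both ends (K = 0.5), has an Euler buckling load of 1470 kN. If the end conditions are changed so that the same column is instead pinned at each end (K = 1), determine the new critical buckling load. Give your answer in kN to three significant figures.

P_cr ≈ 368 kN

P_cr ∝ 1/K², so P_cr,new = P_cr,old × (K_old/K_new)² = 1470 × (0.5/1)²
= 1470 × 0.2500 = 368 kN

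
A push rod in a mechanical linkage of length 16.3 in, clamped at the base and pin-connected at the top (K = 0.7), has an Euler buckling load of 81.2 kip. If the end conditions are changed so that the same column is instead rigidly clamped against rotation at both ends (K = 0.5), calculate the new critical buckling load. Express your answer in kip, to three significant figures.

P_cr ≈ 159 kip

P_cr ∝ 1/K², so P_cr,new = P_cr,old × (K_old/K_new)² = 81.2 × (0.7/0.5)²
= 81.2 × 1.960 = 159 kip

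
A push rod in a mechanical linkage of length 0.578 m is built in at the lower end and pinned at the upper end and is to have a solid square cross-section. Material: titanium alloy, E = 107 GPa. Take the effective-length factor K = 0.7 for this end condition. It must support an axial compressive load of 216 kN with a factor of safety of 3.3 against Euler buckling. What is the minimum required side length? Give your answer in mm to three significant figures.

Required P_cr = n·P = 3.3 × 216 = 712.8 kN
L_e = K·L = 0.7 × 0.578 = 0.4046 m
Required I = P_cr·L_e²/(π²E) = 7.128×10^5 × 0.4046² / (π² × 1.07×10^11) = 1.105×10^-7 m⁴
I_req = 1.105×10^5 mm⁴
Solid square: I = a⁴/12  ⇒  a = (12I)^(1/4) = (12×1.105×10^5)^(1/4) = 33.9 mm

a ≈ 33.9 mm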